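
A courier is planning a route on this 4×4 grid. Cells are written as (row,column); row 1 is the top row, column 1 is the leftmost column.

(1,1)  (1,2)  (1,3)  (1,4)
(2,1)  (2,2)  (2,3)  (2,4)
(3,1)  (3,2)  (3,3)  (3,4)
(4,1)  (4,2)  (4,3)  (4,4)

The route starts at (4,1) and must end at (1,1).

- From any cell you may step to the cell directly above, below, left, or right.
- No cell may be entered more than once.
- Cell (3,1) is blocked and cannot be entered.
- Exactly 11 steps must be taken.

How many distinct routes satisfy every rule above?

25

Need simple routes of exactly 11 moves from (4,1) to (1,1) (Manhattan distance 3, so 4 moves are spent on a detour and 4 undoing it).
Branch systematically from the start, pruning whenever the remaining move budget drops below the Manhattan distance to (1,1) or differs from it in parity. Every completion starts via (4,2): 25.
That gives 25 routes.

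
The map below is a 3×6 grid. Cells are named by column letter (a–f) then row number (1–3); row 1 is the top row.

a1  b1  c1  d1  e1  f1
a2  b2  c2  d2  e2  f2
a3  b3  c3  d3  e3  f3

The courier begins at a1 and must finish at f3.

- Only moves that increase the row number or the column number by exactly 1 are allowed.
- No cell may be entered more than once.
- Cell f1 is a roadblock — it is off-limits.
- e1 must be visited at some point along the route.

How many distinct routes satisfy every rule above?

A right/down-only route from a1 to f3 makes exactly 2 down-moves and 5 right-moves in some order.
With no other constraints that would be C(7,2) = 21 routes.
Split at e1 and multiply the segment counts (each segment already excludes blocked cells): a1→e1: 1; e1→f3: 2; product = 2.
That gives 2 routes.

2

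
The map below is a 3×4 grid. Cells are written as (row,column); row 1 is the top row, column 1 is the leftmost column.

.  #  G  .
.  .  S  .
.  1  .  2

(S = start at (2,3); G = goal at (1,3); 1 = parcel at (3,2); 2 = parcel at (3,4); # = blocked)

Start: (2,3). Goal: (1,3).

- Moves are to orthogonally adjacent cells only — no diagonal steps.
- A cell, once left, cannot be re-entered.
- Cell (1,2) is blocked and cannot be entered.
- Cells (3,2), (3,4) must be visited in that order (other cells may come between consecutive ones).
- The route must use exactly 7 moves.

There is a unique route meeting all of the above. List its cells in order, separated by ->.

The waypoints must appear in the order (3,2), (3,4), with no cell reused.
Route from (2,3): left to (2,2), down to (3,2), 2× right (reaching (3,4)), 2× up (reaching (1,4)), left to (1,3) — 7 moves in all.
Check: order respected (1 at step 2, 2 at step 4); 7 moves as required.

(2,3) -> (2,2) -> (3,2) -> (3,3) -> (3,4) -> (2,4) -> (1,4) -> (1,3)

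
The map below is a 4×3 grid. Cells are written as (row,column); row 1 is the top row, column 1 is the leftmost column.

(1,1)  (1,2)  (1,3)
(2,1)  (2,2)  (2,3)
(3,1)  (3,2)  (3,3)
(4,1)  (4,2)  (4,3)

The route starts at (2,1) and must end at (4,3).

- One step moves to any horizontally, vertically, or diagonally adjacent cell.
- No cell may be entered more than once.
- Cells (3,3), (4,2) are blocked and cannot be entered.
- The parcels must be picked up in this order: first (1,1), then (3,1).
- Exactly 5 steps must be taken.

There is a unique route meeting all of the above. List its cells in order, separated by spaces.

(2,1) (1,1) (2,2) (3,1) (3,2) (4,3)

The waypoints must appear in the order (1,1), (3,1), with no cell reused.
Route from (2,1): up 1 to (1,1), down-right 1 to (2,2), down-left 1 to (3,1), right 1 to (3,2), down-right 1 to (4,3) — 5 moves in all.
Check: order respected ((1,1) at step 1, (3,1) at step 3); 5 moves as required.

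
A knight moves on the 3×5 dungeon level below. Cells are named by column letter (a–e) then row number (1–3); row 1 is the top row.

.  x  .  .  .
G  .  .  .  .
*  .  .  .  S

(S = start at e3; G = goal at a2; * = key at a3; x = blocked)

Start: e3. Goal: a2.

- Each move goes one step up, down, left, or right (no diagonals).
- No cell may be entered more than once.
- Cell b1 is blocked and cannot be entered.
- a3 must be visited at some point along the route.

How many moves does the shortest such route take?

5

Any route passes through a3 somewhere between e3 and a2. Summing Manhattan distances along the two legs (e3 → a3 → a2) gives a lower bound of 4 + 1 = 5 moves.
A route of 5 moves achieves this: e3 → d3 → c3 → b3 → a3 → a2.
Since 5 matches the lower bound, it is optimal.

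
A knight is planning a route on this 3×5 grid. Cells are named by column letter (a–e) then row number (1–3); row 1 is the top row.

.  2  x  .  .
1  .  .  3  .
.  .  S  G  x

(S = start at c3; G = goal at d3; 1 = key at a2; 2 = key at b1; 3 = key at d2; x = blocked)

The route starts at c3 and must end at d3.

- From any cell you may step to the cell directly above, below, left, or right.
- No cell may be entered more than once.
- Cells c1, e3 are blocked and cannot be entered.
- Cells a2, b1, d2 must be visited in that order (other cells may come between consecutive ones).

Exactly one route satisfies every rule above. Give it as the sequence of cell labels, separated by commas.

The waypoints must appear in the order a2, b1, d2, with no cell reused.
Route from c3: left 2 to a3, up 2 to a1, right 1 to b1, down 1 to b2, right 2 to d2, down 1 to d3 — 9 moves in all.
Check: order respected (1 at step 3, 2 at step 5, 3 at step 8).

c3, b3, a3, a2, a1, b1, b2, c2, d2, d3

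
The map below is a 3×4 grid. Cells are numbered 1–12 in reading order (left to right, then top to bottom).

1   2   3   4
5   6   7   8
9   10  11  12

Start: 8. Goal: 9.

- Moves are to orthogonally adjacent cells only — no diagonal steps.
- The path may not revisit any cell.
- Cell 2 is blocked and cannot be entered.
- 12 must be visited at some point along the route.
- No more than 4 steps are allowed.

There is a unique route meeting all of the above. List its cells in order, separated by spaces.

8 12 11 10 9

The 4-move cap with required stops at 12 leaves no slack for detours.
Route from 8: down 1 to 12, left 3 to 9 — 4 moves in all.
Check: all required cells visited; 4 ≤ 4 moves.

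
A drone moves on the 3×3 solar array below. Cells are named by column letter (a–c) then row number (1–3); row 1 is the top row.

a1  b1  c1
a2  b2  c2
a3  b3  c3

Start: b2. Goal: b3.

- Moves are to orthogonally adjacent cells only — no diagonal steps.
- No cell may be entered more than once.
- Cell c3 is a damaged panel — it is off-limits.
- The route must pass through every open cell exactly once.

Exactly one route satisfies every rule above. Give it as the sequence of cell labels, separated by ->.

b2 -> c2 -> c1 -> b1 -> a1 -> a2 -> a3 -> b3

Need to visit all 8 open cells exactly once, starting at b2 and ending at b3.
Route from b2: right 1 to c2, up 1 to c1, left 2 to a1, down 2 to a3, right 1 to b3 — 7 moves in all.
Check: all 8 open cells covered.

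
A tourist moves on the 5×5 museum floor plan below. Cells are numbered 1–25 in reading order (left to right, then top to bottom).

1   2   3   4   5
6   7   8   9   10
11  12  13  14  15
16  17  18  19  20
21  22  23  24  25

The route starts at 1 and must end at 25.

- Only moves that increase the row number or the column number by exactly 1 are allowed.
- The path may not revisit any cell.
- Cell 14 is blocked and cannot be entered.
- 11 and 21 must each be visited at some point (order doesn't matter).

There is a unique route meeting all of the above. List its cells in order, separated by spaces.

Moves only go right or down, so the column and row indices never decrease.
Route from 1: down 4 to 21, right 4 to 25 — 8 moves in all.
Check: all required cells visited.

1 6 11 16 21 22 23 24 25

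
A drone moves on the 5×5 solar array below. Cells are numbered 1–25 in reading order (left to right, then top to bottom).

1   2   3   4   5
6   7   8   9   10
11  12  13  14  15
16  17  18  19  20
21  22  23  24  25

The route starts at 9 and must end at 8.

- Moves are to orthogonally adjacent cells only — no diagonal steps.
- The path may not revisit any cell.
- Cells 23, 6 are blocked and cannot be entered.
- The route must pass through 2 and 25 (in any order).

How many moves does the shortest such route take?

Any route passes through 2 and 25 in some order between 9 and 8. Summing Manhattan distances along each leg and taking the cheapest ordering (9 → 25 → 2 → 8) gives a lower bound of 4 + 7 + 2 = 13 moves.
A route of 13 moves achieves this: 9 → 14 → 19 → 24 → 25 → 20 → 15 → 10 → 5 → 4 → 3 → 2 → 7 → 8.
Since 13 matches the lower bound, it is optimal.

13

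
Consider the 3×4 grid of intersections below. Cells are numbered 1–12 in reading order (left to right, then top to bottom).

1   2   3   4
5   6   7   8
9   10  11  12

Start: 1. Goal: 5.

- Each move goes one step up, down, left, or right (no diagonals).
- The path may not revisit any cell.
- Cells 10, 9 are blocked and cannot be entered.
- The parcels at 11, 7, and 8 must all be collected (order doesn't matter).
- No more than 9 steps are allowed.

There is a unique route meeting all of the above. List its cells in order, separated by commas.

1, 2, 3, 4, 8, 12, 11, 7, 6, 5

The budget equals the shortest possible length, so every move has to be on a shortest route through the required cells.
Route from 1: 3× right (reaching 4), 2× down (reaching 12), left to 11, up to 7, 2× left (reaching 5) — 9 moves in all.
Check: all required cells visited; 9 ≤ 9 moves.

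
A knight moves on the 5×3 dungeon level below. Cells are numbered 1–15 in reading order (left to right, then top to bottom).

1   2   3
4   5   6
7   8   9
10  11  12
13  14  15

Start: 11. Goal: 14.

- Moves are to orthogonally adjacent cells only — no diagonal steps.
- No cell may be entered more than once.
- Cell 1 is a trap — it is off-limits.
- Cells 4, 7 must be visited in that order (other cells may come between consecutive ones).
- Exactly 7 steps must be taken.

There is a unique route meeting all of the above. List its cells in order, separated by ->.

The waypoints must appear in the order 4, 7, with no cell reused.
Route from 11: 2× up (reaching 5), left to 4, 3× down (reaching 13), right to 14 — 7 moves in all.
Check: order respected (4 at step 3, 7 at step 4); 7 moves as required.

11 -> 8 -> 5 -> 4 -> 7 -> 10 -> 13 -> 14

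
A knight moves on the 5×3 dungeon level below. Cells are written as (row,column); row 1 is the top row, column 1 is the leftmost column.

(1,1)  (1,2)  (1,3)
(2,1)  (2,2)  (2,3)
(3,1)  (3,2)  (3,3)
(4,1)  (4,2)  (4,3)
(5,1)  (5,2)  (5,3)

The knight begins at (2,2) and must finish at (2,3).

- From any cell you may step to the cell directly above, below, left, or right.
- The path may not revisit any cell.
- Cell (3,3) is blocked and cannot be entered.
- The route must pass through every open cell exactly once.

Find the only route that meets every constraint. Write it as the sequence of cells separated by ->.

Need to visit all 14 open cells exactly once, starting at (2,2) and ending at (2,3).
Cell (5,1) has only two open neighbours ((4,1) and (5,2)), so the path must pass straight through it: one of those is the cell it's entered from and the other is where it exits.
Route from (2,2): 2× down (reaching (4,2)), right to (4,3), down to (5,3), 2× left (reaching (5,1)), 4× up (reaching (1,1)), 2× right (reaching (1,3)), down to (2,3) — 13 moves in all.
Check: all 14 open cells covered.

(2,2) -> (3,2) -> (4,2) -> (4,3) -> (5,3) -> (5,2) -> (5,1) -> (4,1) -> (3,1) -> (2,1) -> (1,1) -> (1,2) -> (1,3) -> (2,3)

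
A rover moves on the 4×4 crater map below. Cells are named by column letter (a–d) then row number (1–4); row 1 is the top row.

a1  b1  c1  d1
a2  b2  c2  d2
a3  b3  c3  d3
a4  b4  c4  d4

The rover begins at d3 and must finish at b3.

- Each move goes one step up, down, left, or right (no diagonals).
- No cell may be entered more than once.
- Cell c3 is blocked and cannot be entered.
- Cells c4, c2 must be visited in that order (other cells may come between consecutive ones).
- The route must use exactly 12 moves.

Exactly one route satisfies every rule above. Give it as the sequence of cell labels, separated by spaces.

d3 d4 c4 b4 a4 a3 a2 a1 b1 c1 c2 b2 b3

The waypoints must appear in the order c4, c2, with no cell reused.
Route from d3: down to d4, 3× left (reaching a4), 3× up (reaching a1), 2× right (reaching c1), down to c2, left to b2, down to b3 — 12 moves in all.
Check: order respected (c4 at step 2, c2 at step 10); 12 moves as required.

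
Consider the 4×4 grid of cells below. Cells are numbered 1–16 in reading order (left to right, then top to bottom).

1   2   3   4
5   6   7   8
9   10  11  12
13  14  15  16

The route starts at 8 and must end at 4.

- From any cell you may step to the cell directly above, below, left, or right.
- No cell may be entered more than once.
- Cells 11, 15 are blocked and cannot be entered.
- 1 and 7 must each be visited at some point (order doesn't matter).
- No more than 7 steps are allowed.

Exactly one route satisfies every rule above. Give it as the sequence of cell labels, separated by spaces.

8 7 6 5 1 2 3 4

Any route must reach 1 and 7 and still end at 4 within 7 moves, so the order of the required stops is forced.
Route from 8: 3× left (reaching 5), up to 1, 3× right (reaching 4) — 7 moves in all.
Check: all required cells visited; 7 ≤ 7 moves.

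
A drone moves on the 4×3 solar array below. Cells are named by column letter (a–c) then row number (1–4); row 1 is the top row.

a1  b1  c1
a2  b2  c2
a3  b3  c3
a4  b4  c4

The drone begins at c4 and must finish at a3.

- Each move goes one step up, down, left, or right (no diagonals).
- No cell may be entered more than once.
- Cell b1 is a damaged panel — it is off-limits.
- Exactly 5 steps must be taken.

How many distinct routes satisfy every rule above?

Need simple routes of exactly 5 moves from c4 to a3 (Manhattan distance 3, so 1 moves are spent on a detour and 1 undoing it).
Enumerating: c4 c3 c2 b2 b3 a3 | c4 c3 c2 b2 a2 a3 | c4 c3 b3 b2 a2 a3 | c4 c3 b3 b4 a4 a3 | c4 b4 b3 b2 a2 a3.
That gives 5 routes.

5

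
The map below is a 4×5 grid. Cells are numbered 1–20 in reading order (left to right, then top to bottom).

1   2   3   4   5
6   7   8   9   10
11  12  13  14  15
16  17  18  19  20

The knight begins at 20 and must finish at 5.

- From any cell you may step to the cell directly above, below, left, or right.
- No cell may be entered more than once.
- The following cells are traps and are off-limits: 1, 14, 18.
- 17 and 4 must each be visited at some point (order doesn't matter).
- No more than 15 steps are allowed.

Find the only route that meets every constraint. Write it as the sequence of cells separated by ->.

The 15-move cap with required stops at 17, 4 leaves no slack for detours.
Route from 20: 2× up (reaching 10), 2× left (reaching 8), down to 13, left to 12, down to 17, left to 16, 2× up (reaching 6), right to 7, up to 2, 3× right (reaching 5) — 15 moves in all.
Check: all required cells visited; 15 ≤ 15 moves.

20 -> 15 -> 10 -> 9 -> 8 -> 13 -> 12 -> 17 -> 16 -> 11 -> 6 -> 7 -> 2 -> 3 -> 4 -> 5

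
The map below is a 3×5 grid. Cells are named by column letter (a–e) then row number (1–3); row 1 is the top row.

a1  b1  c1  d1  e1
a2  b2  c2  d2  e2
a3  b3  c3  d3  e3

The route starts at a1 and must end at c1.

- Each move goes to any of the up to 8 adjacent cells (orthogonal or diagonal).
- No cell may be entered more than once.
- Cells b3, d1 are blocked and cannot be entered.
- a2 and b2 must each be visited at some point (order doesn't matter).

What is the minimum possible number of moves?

3

Any route passes through a2 and b2 in some order between a1 and c1. Summing Chebyshev distances along each leg and taking the cheapest ordering (a1 → a2 → b2 → c1) gives a lower bound of 1 + 1 + 1 = 3 moves.
A route of 3 moves achieves this: a1 → a2 → b2 → c1.
Since 3 matches the lower bound, it is optimal.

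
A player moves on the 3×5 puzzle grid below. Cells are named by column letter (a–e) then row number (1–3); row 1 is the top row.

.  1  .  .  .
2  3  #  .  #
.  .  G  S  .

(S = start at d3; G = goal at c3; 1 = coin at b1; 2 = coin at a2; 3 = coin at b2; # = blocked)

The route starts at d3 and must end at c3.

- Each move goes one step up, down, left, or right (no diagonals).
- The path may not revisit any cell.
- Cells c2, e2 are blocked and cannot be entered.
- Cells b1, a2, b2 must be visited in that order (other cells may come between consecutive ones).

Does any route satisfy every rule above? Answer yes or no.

One route that works: d3 → d2 → d1 → c1 → b1 → a1 → a2 → b2 → b3 → c3.

yes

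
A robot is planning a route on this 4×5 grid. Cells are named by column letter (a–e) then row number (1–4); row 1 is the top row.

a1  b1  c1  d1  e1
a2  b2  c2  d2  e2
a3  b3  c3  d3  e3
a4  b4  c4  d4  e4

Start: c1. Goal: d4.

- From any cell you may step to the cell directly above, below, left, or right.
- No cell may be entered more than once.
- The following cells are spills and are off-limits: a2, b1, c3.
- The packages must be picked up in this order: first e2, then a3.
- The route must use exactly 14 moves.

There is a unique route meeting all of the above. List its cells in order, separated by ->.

The waypoints must appear in the order e2, a3, with no cell reused.
Route from c1: 2× right (reaching e1), 2× down (reaching e3), left to d3, up to d2, 2× left (reaching b2), down to b3, left to a3, down to a4, 3× right (reaching d4) — 14 moves in all.
Check: order respected (e2 at step 3, a3 at step 10); 14 moves as required.

c1 -> d1 -> e1 -> e2 -> e3 -> d3 -> d2 -> c2 -> b2 -> b3 -> a3 -> a4 -> b4 -> c4 -> d4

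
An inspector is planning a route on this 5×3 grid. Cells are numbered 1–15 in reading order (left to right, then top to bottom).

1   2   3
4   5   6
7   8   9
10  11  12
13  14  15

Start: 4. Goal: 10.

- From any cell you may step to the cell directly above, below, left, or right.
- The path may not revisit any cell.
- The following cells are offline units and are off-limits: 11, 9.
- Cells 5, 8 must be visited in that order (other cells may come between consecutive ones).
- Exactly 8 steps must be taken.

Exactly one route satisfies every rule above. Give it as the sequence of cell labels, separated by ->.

The waypoints must appear in the order 5, 8, with no cell reused.
Route from 4: up to 1, 2× right (reaching 3), down to 6, left to 5, down to 8, left to 7, down to 10 — 8 moves in all.
Check: order respected (5 at step 5, 8 at step 6); 8 moves as required.

4 -> 1 -> 2 -> 3 -> 6 -> 5 -> 8 -> 7 -> 10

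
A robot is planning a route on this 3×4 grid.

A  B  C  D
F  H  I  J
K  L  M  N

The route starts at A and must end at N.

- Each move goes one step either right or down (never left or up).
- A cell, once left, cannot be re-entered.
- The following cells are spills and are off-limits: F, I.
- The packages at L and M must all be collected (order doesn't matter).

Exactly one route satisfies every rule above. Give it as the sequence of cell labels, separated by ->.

Moves only go right or down, so the column and row indices never decrease.
Route from A: right 1 to B, down 2 to L, right 2 to N — 5 moves in all.
Check: all required cells visited.

A -> B -> H -> L -> M -> N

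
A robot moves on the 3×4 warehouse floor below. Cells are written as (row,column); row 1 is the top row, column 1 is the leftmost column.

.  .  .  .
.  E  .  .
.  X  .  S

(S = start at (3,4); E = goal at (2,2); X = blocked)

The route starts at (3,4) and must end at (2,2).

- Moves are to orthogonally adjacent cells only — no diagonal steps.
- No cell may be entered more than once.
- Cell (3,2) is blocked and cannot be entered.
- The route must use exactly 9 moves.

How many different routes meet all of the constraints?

Need simple routes of exactly 9 moves from (3,4) to (2,2) (Manhattan distance 3, so 3 moves are spent on a detour and 3 undoing it).
Enumerating: (3,4) (3,3) (2,3) (2,4) (1,4) (1,3) (1,2) (1,1) (2,1) (2,2).
That gives 1 route.

1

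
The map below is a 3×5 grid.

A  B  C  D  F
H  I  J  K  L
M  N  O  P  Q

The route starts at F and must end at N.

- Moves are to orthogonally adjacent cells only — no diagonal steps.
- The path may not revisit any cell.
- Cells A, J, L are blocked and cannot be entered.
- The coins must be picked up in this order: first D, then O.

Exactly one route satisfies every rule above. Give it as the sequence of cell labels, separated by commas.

The waypoints must appear in the order D, O, with no cell reused.
Route from F: left to D, 2× down (reaching P), 2× left (reaching N) — 5 moves in all.
Check: order respected (D at step 1, O at step 4).

F, D, K, P, O, N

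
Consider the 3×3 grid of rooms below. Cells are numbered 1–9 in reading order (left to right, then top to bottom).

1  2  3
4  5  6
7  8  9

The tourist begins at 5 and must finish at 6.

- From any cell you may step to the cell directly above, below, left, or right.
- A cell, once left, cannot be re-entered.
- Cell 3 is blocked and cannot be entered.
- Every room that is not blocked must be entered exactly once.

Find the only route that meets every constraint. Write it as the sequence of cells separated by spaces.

5 2 1 4 7 8 9 6

Need to visit all 8 open cells exactly once, starting at 5 and ending at 6.
Cell 7 has only two open neighbours (4 and 8), so the path must pass straight through it: one of those is the cell it's entered from and the other is where it exits.
Route from 5: up to 2, left to 1, 2× down (reaching 7), 2× right (reaching 9), up to 6 — 7 moves in all.
Check: all 8 open cells covered.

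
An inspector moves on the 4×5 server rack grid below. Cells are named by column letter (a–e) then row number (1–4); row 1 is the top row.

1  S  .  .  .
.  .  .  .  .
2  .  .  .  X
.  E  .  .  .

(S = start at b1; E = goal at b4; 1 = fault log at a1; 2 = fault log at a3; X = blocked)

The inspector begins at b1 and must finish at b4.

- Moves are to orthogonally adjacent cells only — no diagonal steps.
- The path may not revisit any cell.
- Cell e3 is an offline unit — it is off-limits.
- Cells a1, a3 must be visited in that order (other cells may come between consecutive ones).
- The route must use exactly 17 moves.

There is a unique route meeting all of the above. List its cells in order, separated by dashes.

b1 - a1 - a2 - b2 - c2 - c1 - d1 - e1 - e2 - d2 - d3 - d4 - c4 - c3 - b3 - a3 - a4 - b4

The waypoints must appear in the order a1, a3, with no cell reused.
Route from b1: left 1 to a1, down 1 to a2, right 2 to c2, up 1 to c1, right 2 to e1, down 1 to e2, left 1 to d2, down 2 to d4, left 1 to c4, up 1 to c3, left 2 to a3, down 1 to a4, right 1 to b4 — 17 moves in all.
Check: order respected (1 at step 1, 2 at step 15); 17 moves as required.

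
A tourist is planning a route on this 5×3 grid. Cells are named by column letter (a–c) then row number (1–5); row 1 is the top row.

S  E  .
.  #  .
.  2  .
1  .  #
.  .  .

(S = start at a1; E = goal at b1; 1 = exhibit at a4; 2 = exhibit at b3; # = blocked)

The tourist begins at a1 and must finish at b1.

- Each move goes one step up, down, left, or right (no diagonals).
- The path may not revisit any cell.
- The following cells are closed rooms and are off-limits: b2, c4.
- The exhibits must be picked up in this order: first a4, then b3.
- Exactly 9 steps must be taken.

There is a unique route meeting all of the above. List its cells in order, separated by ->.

The waypoints must appear in the order a4, b3, with no cell reused.
Route from a1: down 3 to a4, right 1 to b4, up 1 to b3, right 1 to c3, up 2 to c1, left 1 to b1 — 9 moves in all.
Check: order respected (1 at step 3, 2 at step 5); 9 moves as required.

a1 -> a2 -> a3 -> a4 -> b4 -> b3 -> c3 -> c2 -> c1 -> b1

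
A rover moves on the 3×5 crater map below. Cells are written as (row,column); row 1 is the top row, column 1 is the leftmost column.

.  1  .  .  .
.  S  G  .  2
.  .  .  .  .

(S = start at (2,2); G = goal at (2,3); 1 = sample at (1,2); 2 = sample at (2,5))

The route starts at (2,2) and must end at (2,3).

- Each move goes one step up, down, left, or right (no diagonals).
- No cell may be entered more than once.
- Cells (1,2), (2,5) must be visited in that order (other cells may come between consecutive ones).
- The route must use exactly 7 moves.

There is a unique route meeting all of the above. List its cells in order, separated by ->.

(2,2) -> (1,2) -> (1,3) -> (1,4) -> (1,5) -> (2,5) -> (2,4) -> (2,3)

The waypoints must appear in the order (1,2), (2,5), with no cell reused.
Route from (2,2): up 1 to (1,2), right 3 to (1,5), down 1 to (2,5), left 2 to (2,3) — 7 moves in all.
Check: order respected (1 at step 1, 2 at step 5); 7 moves as required.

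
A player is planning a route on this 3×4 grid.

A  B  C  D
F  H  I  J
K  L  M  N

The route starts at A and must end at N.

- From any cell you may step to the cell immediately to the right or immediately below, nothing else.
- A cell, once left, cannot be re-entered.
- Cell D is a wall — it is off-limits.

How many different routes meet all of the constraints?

A right/down-only route from A to N makes exactly 2 down-moves and 3 right-moves in some order.
With no other constraints that would be C(5,2) = 10 routes.
Subtract routes through each blocked cell (inclusion–exclusion for overlaps): − through D: 1 → 9.
That gives 9 routes.

9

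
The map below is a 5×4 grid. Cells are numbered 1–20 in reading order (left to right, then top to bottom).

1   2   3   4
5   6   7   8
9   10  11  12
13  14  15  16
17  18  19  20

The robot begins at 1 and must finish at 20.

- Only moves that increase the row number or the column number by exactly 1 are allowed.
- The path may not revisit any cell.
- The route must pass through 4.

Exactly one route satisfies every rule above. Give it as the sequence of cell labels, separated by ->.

1 -> 2 -> 3 -> 4 -> 8 -> 12 -> 16 -> 20

Moves only go right or down, so the column and row indices never decrease.
Route from 1: 3× right (reaching 4), 4× down (reaching 20) — 7 moves in all.
Check: all required cells visited.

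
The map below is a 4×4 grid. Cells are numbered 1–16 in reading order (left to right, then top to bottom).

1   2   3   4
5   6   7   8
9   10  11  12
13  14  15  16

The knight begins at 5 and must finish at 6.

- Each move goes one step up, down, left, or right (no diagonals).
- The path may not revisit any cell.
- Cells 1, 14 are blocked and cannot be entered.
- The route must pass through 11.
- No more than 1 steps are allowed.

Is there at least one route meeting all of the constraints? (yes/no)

Even ignoring the no-revisit rule, getting from 5 to 6 via 11 needs at least 3 + 2 = 5 moves (Manhattan distance per leg), which exceeds the 1-move limit.

no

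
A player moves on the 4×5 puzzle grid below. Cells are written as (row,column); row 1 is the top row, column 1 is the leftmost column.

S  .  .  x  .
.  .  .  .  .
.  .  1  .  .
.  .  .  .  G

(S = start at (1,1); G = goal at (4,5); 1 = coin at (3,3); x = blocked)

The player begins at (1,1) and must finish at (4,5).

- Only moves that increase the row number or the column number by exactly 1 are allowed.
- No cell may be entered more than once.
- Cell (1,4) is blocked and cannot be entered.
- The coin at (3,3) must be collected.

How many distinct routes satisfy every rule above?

18

A right/down-only route from (1,1) to (4,5) makes exactly 3 down-moves and 4 right-moves in some order.
With no other constraints that would be C(7,3) = 35 routes.
Split at (3,3) and multiply the segment counts (each segment already excludes blocked cells): (1,1)→(3,3): 6; (3,3)→(4,5): 3; product = 18.
That gives 18 routes.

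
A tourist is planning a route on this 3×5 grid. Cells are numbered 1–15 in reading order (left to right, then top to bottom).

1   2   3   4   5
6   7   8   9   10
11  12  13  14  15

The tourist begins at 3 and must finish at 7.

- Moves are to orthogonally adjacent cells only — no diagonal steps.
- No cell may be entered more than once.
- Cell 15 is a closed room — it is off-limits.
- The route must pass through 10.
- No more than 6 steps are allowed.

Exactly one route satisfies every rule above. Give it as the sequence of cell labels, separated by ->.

3 -> 4 -> 5 -> 10 -> 9 -> 8 -> 7

Any route must reach 10 and still end at 7 within 6 moves, so the order of the required stops is forced.
Route from 3: 2× right (reaching 5), down to 10, 3× left (reaching 7) — 6 moves in all.
Check: all required cells visited; 6 ≤ 6 moves.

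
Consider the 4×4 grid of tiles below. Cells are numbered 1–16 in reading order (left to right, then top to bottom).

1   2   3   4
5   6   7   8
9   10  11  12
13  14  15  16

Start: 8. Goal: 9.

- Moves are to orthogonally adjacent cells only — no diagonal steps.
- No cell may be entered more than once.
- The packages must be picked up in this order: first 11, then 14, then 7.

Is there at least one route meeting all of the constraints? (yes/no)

One route that works: 8 → 12 → 11 → 15 → 14 → 10 → 6 → 7 → 3 → 2 → 1 → 5 → 9.

yes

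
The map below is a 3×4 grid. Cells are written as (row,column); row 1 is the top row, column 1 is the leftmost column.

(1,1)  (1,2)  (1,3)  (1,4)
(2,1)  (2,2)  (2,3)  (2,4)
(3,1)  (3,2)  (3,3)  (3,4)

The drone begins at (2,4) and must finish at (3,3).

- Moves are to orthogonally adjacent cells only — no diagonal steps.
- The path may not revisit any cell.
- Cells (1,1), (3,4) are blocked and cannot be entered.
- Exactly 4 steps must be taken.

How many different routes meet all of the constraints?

Need simple routes of exactly 4 moves from (2,4) to (3,3) (Manhattan distance 2, so 1 moves are spent on a detour and 1 undoing it).
Enumerating: (2,4) (1,4) (1,3) (2,3) (3,3) | (2,4) (2,3) (2,2) (3,2) (3,3).
That gives 2 routes.

2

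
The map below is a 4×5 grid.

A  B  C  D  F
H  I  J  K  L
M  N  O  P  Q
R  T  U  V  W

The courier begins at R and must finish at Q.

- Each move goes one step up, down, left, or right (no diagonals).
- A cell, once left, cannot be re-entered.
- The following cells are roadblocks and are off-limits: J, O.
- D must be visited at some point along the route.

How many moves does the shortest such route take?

9

Any route passes through D somewhere between R and Q. Summing Manhattan distances along the two legs (R → D → Q) gives a lower bound of 6 + 3 = 9 moves.
A route of 9 moves achieves this: R → M → H → A → B → C → D → K → P → Q.
Since 9 matches the lower bound, it is optimal.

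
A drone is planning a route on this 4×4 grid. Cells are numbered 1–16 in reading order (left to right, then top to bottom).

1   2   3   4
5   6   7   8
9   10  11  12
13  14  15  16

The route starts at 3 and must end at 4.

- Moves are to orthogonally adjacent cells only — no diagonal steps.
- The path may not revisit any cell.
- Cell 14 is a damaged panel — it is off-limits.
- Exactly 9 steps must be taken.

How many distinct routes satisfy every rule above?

12

Need simple routes of exactly 9 moves from 3 to 4 (Manhattan distance 1, so 4 moves are spent on a detour and 4 undoing it).
Branch systematically from the start, pruning whenever the remaining move budget drops below the Manhattan distance to 4 or differs from it in parity. Grouping the completions by first move — via 7: 2; via 2: 10 (no valid completion starts via 4) — and summing: 2 + 10 = 12.
That gives 12 routes.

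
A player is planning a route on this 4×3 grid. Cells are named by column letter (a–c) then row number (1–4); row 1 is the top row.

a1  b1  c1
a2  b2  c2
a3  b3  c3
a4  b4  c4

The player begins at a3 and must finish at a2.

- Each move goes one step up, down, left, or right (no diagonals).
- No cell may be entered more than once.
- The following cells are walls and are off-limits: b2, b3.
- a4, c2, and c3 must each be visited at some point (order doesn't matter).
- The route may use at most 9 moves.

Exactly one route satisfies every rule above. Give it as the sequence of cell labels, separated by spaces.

The budget equals the shortest possible length, so every move has to be on a shortest route through the required cells.
Route from a3: down to a4, 2× right (reaching c4), 3× up (reaching c1), 2× left (reaching a1), down to a2 — 9 moves in all.
Check: all required cells visited; 9 ≤ 9 moves.

a3 a4 b4 c4 c3 c2 c1 b1 a1 a2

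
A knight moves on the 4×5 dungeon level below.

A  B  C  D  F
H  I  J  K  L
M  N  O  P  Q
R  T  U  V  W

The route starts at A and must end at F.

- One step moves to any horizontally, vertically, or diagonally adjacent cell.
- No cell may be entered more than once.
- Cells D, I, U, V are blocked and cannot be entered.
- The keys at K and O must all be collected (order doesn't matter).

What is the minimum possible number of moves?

Any route passes through K and O in some order between A and F. Summing Chebyshev distances along each leg and taking the cheapest ordering (A → O → K → F) gives a lower bound of 2 + 1 + 1 = 4 moves.
That bound ignores the blocked cells. Measuring each leg by the fewest moves that actually steer around them (A→O: 3; O→K: 1; K→F: 1) raises the lower bound to 5.
A route of 5 moves exists: A → B → J → O → K → F.
Since 5 matches that lower bound, it is optimal.

5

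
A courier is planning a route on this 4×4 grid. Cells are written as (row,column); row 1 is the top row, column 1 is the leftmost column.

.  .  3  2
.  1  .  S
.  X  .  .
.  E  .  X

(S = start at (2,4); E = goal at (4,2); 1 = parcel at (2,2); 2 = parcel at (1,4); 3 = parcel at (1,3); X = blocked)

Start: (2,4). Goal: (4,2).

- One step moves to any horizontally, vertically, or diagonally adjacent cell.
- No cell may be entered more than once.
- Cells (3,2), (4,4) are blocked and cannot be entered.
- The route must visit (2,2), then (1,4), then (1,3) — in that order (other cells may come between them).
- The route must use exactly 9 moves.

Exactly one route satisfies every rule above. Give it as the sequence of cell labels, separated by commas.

The waypoints must appear in the order (2,2), (1,4), (1,3), with no cell reused.
Route from (2,4): down-left to (3,3), up-left to (2,2), right to (2,3), up-right to (1,4), 2× left (reaching (1,2)), down-left to (2,1), down to (3,1), down-right to (4,2) — 9 moves in all.
Check: order respected (1 at step 2, 2 at step 4, 3 at step 5); 9 moves as required.

(2,4), (3,3), (2,2), (2,3), (1,4), (1,3), (1,2), (2,1), (3,1), (4,2)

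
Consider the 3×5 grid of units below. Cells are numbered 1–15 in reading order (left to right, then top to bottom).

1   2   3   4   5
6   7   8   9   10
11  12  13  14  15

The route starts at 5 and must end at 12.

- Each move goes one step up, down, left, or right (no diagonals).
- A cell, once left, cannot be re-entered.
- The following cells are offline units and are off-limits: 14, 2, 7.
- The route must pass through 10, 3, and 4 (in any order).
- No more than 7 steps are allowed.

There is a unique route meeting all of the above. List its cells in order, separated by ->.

Any route must reach 10, 3, and 4 and still end at 12 within 7 moves, so the order of the required stops is forced.
Route from 5: down 1 to 10, left 1 to 9, up 1 to 4, left 1 to 3, down 2 to 13, left 1 to 12 — 7 moves in all.
Check: all required cells visited; 7 ≤ 7 moves.

5 -> 10 -> 9 -> 4 -> 3 -> 8 -> 13 -> 12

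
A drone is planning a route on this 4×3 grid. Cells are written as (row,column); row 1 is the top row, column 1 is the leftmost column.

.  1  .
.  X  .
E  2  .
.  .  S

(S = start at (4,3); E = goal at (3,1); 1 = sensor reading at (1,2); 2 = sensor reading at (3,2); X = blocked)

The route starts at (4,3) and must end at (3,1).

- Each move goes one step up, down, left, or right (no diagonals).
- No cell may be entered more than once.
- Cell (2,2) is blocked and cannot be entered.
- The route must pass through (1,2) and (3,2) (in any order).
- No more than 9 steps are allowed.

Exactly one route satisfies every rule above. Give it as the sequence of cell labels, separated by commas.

The budget equals the shortest possible length, so every move has to be on a shortest route through the required cells.
Route from (4,3): left 1 to (4,2), up 1 to (3,2), right 1 to (3,3), up 2 to (1,3), left 2 to (1,1), down 2 to (3,1) — 9 moves in all.
Check: all required cells visited; 9 ≤ 9 moves.

(4,3), (4,2), (3,2), (3,3), (2,3), (1,3), (1,2), (1,1), (2,1), (3,1)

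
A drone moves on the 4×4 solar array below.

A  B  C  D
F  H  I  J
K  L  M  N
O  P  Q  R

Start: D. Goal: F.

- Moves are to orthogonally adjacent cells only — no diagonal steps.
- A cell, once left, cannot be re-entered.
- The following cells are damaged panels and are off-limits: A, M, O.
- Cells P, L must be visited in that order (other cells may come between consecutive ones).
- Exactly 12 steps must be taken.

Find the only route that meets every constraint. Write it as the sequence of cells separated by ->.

D -> C -> B -> H -> I -> J -> N -> R -> Q -> P -> L -> K -> F

The waypoints must appear in the order P, L, with no cell reused.
Route from D: 2× left (reaching B), down to H, 2× right (reaching J), 2× down (reaching R), 2× left (reaching P), up to L, left to K, up to F — 12 moves in all.
Check: order respected (P at step 9, L at step 10); 12 moves as required.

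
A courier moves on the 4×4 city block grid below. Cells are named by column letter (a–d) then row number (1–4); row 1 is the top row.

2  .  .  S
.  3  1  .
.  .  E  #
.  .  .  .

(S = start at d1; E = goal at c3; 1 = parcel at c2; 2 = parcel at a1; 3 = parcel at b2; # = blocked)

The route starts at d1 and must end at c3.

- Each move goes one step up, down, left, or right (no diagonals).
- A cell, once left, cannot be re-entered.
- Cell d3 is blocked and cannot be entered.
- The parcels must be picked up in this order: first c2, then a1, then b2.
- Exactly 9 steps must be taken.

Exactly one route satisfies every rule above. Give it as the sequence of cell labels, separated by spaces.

d1 d2 c2 c1 b1 a1 a2 b2 b3 c3

The waypoints must appear in the order c2, a1, b2, with no cell reused.
Route from d1: down to d2, left to c2, up to c1, 2× left (reaching a1), down to a2, right to b2, down to b3, right to c3 — 9 moves in all.
Check: order respected (1 at step 2, 2 at step 5, 3 at step 7); 9 moves as required.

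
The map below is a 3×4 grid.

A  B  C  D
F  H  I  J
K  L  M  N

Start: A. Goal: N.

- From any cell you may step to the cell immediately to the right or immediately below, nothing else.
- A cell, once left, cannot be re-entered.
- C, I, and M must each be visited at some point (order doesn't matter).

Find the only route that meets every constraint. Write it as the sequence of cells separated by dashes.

A - B - C - I - M - N

Moves only go right or down, so the column and row indices never decrease.
Route from A: right 2 to C, down 2 to M, right 1 to N — 5 moves in all.
Check: all required cells visited.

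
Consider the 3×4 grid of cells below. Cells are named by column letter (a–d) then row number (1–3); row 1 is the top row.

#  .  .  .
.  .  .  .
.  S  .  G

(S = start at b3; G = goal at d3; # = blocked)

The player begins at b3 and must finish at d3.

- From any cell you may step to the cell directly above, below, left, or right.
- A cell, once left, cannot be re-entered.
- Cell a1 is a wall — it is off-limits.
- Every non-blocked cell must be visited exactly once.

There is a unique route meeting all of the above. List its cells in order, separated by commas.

Need to visit all 11 open cells exactly once, starting at b3 and ending at d3.
Cell d1 has only two open neighbours (d2 and c1), so the path must pass straight through it: one of those is the cell it's entered from and the other is where it exits.
Route from b3: left to a3, up to a2, right to b2, up to b1, 2× right (reaching d1), down to d2, left to c2, down to c3, right to d3 — 10 moves in all.
Check: all 11 open cells covered.

b3, a3, a2, b2, b1, c1, d1, d2, c2, c3, d3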